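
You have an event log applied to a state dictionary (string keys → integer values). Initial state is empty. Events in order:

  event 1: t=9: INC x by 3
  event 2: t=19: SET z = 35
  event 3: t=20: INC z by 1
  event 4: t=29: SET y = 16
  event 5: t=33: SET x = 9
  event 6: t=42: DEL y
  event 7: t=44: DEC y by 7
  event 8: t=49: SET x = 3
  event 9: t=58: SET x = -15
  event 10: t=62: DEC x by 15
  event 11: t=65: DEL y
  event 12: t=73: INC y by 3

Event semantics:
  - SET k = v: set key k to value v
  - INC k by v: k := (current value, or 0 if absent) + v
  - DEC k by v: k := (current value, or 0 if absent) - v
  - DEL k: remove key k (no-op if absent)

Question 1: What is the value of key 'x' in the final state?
Track key 'x' through all 12 events:
  event 1 (t=9: INC x by 3): x (absent) -> 3
  event 2 (t=19: SET z = 35): x unchanged
  event 3 (t=20: INC z by 1): x unchanged
  event 4 (t=29: SET y = 16): x unchanged
  event 5 (t=33: SET x = 9): x 3 -> 9
  event 6 (t=42: DEL y): x unchanged
  event 7 (t=44: DEC y by 7): x unchanged
  event 8 (t=49: SET x = 3): x 9 -> 3
  event 9 (t=58: SET x = -15): x 3 -> -15
  event 10 (t=62: DEC x by 15): x -15 -> -30
  event 11 (t=65: DEL y): x unchanged
  event 12 (t=73: INC y by 3): x unchanged
Final: x = -30

Answer: -30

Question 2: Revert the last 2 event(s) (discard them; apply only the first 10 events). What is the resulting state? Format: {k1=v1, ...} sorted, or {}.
Keep first 10 events (discard last 2):
  after event 1 (t=9: INC x by 3): {x=3}
  after event 2 (t=19: SET z = 35): {x=3, z=35}
  after event 3 (t=20: INC z by 1): {x=3, z=36}
  after event 4 (t=29: SET y = 16): {x=3, y=16, z=36}
  after event 5 (t=33: SET x = 9): {x=9, y=16, z=36}
  after event 6 (t=42: DEL y): {x=9, z=36}
  after event 7 (t=44: DEC y by 7): {x=9, y=-7, z=36}
  after event 8 (t=49: SET x = 3): {x=3, y=-7, z=36}
  after event 9 (t=58: SET x = -15): {x=-15, y=-7, z=36}
  after event 10 (t=62: DEC x by 15): {x=-30, y=-7, z=36}

Answer: {x=-30, y=-7, z=36}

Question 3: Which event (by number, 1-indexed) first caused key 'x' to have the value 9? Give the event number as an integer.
Looking for first event where x becomes 9:
  event 1: x = 3
  event 2: x = 3
  event 3: x = 3
  event 4: x = 3
  event 5: x 3 -> 9  <-- first match

Answer: 5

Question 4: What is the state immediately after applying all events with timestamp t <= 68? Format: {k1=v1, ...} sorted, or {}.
Apply events with t <= 68 (11 events):
  after event 1 (t=9: INC x by 3): {x=3}
  after event 2 (t=19: SET z = 35): {x=3, z=35}
  after event 3 (t=20: INC z by 1): {x=3, z=36}
  after event 4 (t=29: SET y = 16): {x=3, y=16, z=36}
  after event 5 (t=33: SET x = 9): {x=9, y=16, z=36}
  after event 6 (t=42: DEL y): {x=9, z=36}
  after event 7 (t=44: DEC y by 7): {x=9, y=-7, z=36}
  after event 8 (t=49: SET x = 3): {x=3, y=-7, z=36}
  after event 9 (t=58: SET x = -15): {x=-15, y=-7, z=36}
  after event 10 (t=62: DEC x by 15): {x=-30, y=-7, z=36}
  after event 11 (t=65: DEL y): {x=-30, z=36}

Answer: {x=-30, z=36}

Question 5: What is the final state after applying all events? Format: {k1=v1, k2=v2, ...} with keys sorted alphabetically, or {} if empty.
  after event 1 (t=9: INC x by 3): {x=3}
  after event 2 (t=19: SET z = 35): {x=3, z=35}
  after event 3 (t=20: INC z by 1): {x=3, z=36}
  after event 4 (t=29: SET y = 16): {x=3, y=16, z=36}
  after event 5 (t=33: SET x = 9): {x=9, y=16, z=36}
  after event 6 (t=42: DEL y): {x=9, z=36}
  after event 7 (t=44: DEC y by 7): {x=9, y=-7, z=36}
  after event 8 (t=49: SET x = 3): {x=3, y=-7, z=36}
  after event 9 (t=58: SET x = -15): {x=-15, y=-7, z=36}
  after event 10 (t=62: DEC x by 15): {x=-30, y=-7, z=36}
  after event 11 (t=65: DEL y): {x=-30, z=36}
  after event 12 (t=73: INC y by 3): {x=-30, y=3, z=36}

Answer: {x=-30, y=3, z=36}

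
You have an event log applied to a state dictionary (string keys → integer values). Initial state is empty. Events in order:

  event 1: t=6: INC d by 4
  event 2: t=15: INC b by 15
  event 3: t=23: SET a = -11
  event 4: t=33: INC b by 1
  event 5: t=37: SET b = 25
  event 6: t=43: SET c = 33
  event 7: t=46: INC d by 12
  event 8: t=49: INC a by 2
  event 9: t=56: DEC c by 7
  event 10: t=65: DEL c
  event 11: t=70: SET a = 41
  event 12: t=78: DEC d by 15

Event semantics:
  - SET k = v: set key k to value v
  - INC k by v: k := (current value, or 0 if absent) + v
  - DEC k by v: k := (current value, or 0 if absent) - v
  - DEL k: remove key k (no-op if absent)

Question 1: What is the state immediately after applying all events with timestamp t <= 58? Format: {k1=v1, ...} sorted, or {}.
Apply events with t <= 58 (9 events):
  after event 1 (t=6: INC d by 4): {d=4}
  after event 2 (t=15: INC b by 15): {b=15, d=4}
  after event 3 (t=23: SET a = -11): {a=-11, b=15, d=4}
  after event 4 (t=33: INC b by 1): {a=-11, b=16, d=4}
  after event 5 (t=37: SET b = 25): {a=-11, b=25, d=4}
  after event 6 (t=43: SET c = 33): {a=-11, b=25, c=33, d=4}
  after event 7 (t=46: INC d by 12): {a=-11, b=25, c=33, d=16}
  after event 8 (t=49: INC a by 2): {a=-9, b=25, c=33, d=16}
  after event 9 (t=56: DEC c by 7): {a=-9, b=25, c=26, d=16}

Answer: {a=-9, b=25, c=26, d=16}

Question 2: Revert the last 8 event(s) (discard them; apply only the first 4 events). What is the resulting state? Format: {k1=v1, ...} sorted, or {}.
Answer: {a=-11, b=16, d=4}

Derivation:
Keep first 4 events (discard last 8):
  after event 1 (t=6: INC d by 4): {d=4}
  after event 2 (t=15: INC b by 15): {b=15, d=4}
  after event 3 (t=23: SET a = -11): {a=-11, b=15, d=4}
  after event 4 (t=33: INC b by 1): {a=-11, b=16, d=4}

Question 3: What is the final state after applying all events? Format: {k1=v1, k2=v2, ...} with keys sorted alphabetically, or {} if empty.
Answer: {a=41, b=25, d=1}

Derivation:
  after event 1 (t=6: INC d by 4): {d=4}
  after event 2 (t=15: INC b by 15): {b=15, d=4}
  after event 3 (t=23: SET a = -11): {a=-11, b=15, d=4}
  after event 4 (t=33: INC b by 1): {a=-11, b=16, d=4}
  after event 5 (t=37: SET b = 25): {a=-11, b=25, d=4}
  after event 6 (t=43: SET c = 33): {a=-11, b=25, c=33, d=4}
  after event 7 (t=46: INC d by 12): {a=-11, b=25, c=33, d=16}
  after event 8 (t=49: INC a by 2): {a=-9, b=25, c=33, d=16}
  after event 9 (t=56: DEC c by 7): {a=-9, b=25, c=26, d=16}
  after event 10 (t=65: DEL c): {a=-9, b=25, d=16}
  after event 11 (t=70: SET a = 41): {a=41, b=25, d=16}
  after event 12 (t=78: DEC d by 15): {a=41, b=25, d=1}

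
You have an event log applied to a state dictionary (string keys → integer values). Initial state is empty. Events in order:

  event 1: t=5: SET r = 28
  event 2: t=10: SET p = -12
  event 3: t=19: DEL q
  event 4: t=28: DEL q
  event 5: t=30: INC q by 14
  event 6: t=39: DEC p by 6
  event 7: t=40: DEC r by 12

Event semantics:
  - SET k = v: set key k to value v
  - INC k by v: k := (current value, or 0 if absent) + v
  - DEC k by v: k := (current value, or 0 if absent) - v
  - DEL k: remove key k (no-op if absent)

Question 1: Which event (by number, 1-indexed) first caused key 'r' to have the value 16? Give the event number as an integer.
Answer: 7

Derivation:
Looking for first event where r becomes 16:
  event 1: r = 28
  event 2: r = 28
  event 3: r = 28
  event 4: r = 28
  event 5: r = 28
  event 6: r = 28
  event 7: r 28 -> 16  <-- first match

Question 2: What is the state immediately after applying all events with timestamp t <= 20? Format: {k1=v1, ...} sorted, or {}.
Apply events with t <= 20 (3 events):
  after event 1 (t=5: SET r = 28): {r=28}
  after event 2 (t=10: SET p = -12): {p=-12, r=28}
  after event 3 (t=19: DEL q): {p=-12, r=28}

Answer: {p=-12, r=28}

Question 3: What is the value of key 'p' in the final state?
Answer: -18

Derivation:
Track key 'p' through all 7 events:
  event 1 (t=5: SET r = 28): p unchanged
  event 2 (t=10: SET p = -12): p (absent) -> -12
  event 3 (t=19: DEL q): p unchanged
  event 4 (t=28: DEL q): p unchanged
  event 5 (t=30: INC q by 14): p unchanged
  event 6 (t=39: DEC p by 6): p -12 -> -18
  event 7 (t=40: DEC r by 12): p unchanged
Final: p = -18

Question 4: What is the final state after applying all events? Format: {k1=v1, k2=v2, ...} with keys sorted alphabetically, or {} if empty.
  after event 1 (t=5: SET r = 28): {r=28}
  after event 2 (t=10: SET p = -12): {p=-12, r=28}
  after event 3 (t=19: DEL q): {p=-12, r=28}
  after event 4 (t=28: DEL q): {p=-12, r=28}
  after event 5 (t=30: INC q by 14): {p=-12, q=14, r=28}
  after event 6 (t=39: DEC p by 6): {p=-18, q=14, r=28}
  after event 7 (t=40: DEC r by 12): {p=-18, q=14, r=16}

Answer: {p=-18, q=14, r=16}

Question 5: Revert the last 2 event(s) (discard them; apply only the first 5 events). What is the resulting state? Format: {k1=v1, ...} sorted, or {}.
Answer: {p=-12, q=14, r=28}

Derivation:
Keep first 5 events (discard last 2):
  after event 1 (t=5: SET r = 28): {r=28}
  after event 2 (t=10: SET p = -12): {p=-12, r=28}
  after event 3 (t=19: DEL q): {p=-12, r=28}
  after event 4 (t=28: DEL q): {p=-12, r=28}
  after event 5 (t=30: INC q by 14): {p=-12, q=14, r=28}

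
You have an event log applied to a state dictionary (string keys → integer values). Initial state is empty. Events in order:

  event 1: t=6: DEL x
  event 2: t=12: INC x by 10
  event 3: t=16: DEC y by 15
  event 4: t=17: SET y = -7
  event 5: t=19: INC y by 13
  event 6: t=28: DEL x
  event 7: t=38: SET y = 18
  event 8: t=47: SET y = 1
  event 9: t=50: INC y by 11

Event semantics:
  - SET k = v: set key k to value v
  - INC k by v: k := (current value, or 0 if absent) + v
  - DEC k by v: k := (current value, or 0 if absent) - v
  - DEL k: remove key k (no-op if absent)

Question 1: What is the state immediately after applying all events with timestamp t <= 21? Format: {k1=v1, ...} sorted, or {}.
Apply events with t <= 21 (5 events):
  after event 1 (t=6: DEL x): {}
  after event 2 (t=12: INC x by 10): {x=10}
  after event 3 (t=16: DEC y by 15): {x=10, y=-15}
  after event 4 (t=17: SET y = -7): {x=10, y=-7}
  after event 5 (t=19: INC y by 13): {x=10, y=6}

Answer: {x=10, y=6}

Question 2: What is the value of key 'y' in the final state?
Answer: 12

Derivation:
Track key 'y' through all 9 events:
  event 1 (t=6: DEL x): y unchanged
  event 2 (t=12: INC x by 10): y unchanged
  event 3 (t=16: DEC y by 15): y (absent) -> -15
  event 4 (t=17: SET y = -7): y -15 -> -7
  event 5 (t=19: INC y by 13): y -7 -> 6
  event 6 (t=28: DEL x): y unchanged
  event 7 (t=38: SET y = 18): y 6 -> 18
  event 8 (t=47: SET y = 1): y 18 -> 1
  event 9 (t=50: INC y by 11): y 1 -> 12
Final: y = 12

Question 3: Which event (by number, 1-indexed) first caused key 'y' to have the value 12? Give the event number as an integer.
Answer: 9

Derivation:
Looking for first event where y becomes 12:
  event 3: y = -15
  event 4: y = -7
  event 5: y = 6
  event 6: y = 6
  event 7: y = 18
  event 8: y = 1
  event 9: y 1 -> 12  <-- first match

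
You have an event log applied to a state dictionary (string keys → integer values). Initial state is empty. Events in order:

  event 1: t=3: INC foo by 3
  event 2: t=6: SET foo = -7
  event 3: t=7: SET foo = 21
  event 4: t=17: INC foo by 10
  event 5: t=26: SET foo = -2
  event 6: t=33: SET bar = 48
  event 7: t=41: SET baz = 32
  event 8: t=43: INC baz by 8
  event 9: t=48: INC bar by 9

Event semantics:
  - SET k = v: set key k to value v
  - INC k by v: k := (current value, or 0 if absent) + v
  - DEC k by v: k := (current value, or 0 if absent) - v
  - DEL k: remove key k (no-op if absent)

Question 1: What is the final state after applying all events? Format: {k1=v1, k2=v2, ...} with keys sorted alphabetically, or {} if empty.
Answer: {bar=57, baz=40, foo=-2}

Derivation:
  after event 1 (t=3: INC foo by 3): {foo=3}
  after event 2 (t=6: SET foo = -7): {foo=-7}
  after event 3 (t=7: SET foo = 21): {foo=21}
  after event 4 (t=17: INC foo by 10): {foo=31}
  after event 5 (t=26: SET foo = -2): {foo=-2}
  after event 6 (t=33: SET bar = 48): {bar=48, foo=-2}
  after event 7 (t=41: SET baz = 32): {bar=48, baz=32, foo=-2}
  after event 8 (t=43: INC baz by 8): {bar=48, baz=40, foo=-2}
  after event 9 (t=48: INC bar by 9): {bar=57, baz=40, foo=-2}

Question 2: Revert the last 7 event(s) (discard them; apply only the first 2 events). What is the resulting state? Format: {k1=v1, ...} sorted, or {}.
Answer: {foo=-7}

Derivation:
Keep first 2 events (discard last 7):
  after event 1 (t=3: INC foo by 3): {foo=3}
  after event 2 (t=6: SET foo = -7): {foo=-7}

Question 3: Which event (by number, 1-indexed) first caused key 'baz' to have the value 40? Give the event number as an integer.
Looking for first event where baz becomes 40:
  event 7: baz = 32
  event 8: baz 32 -> 40  <-- first match

Answer: 8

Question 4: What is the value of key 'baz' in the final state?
Track key 'baz' through all 9 events:
  event 1 (t=3: INC foo by 3): baz unchanged
  event 2 (t=6: SET foo = -7): baz unchanged
  event 3 (t=7: SET foo = 21): baz unchanged
  event 4 (t=17: INC foo by 10): baz unchanged
  event 5 (t=26: SET foo = -2): baz unchanged
  event 6 (t=33: SET bar = 48): baz unchanged
  event 7 (t=41: SET baz = 32): baz (absent) -> 32
  event 8 (t=43: INC baz by 8): baz 32 -> 40
  event 9 (t=48: INC bar by 9): baz unchanged
Final: baz = 40

Answer: 40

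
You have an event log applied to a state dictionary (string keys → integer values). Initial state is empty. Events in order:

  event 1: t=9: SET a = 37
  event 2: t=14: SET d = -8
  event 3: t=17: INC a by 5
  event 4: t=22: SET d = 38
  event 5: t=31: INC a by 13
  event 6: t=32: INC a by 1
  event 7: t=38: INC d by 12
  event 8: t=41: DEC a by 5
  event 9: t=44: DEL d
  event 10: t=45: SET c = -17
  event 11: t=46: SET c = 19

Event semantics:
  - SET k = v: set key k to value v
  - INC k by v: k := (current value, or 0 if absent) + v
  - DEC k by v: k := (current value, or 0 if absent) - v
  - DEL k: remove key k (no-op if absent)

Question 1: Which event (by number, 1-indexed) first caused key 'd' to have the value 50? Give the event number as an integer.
Answer: 7

Derivation:
Looking for first event where d becomes 50:
  event 2: d = -8
  event 3: d = -8
  event 4: d = 38
  event 5: d = 38
  event 6: d = 38
  event 7: d 38 -> 50  <-- first match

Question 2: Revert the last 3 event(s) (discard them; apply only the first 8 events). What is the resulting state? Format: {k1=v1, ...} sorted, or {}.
Answer: {a=51, d=50}

Derivation:
Keep first 8 events (discard last 3):
  after event 1 (t=9: SET a = 37): {a=37}
  after event 2 (t=14: SET d = -8): {a=37, d=-8}
  after event 3 (t=17: INC a by 5): {a=42, d=-8}
  after event 4 (t=22: SET d = 38): {a=42, d=38}
  after event 5 (t=31: INC a by 13): {a=55, d=38}
  after event 6 (t=32: INC a by 1): {a=56, d=38}
  after event 7 (t=38: INC d by 12): {a=56, d=50}
  after event 8 (t=41: DEC a by 5): {a=51, d=50}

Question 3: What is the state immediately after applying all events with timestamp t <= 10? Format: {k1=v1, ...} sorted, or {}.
Apply events with t <= 10 (1 events):
  after event 1 (t=9: SET a = 37): {a=37}

Answer: {a=37}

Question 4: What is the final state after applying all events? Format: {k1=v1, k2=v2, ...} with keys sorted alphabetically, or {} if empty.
  after event 1 (t=9: SET a = 37): {a=37}
  after event 2 (t=14: SET d = -8): {a=37, d=-8}
  after event 3 (t=17: INC a by 5): {a=42, d=-8}
  after event 4 (t=22: SET d = 38): {a=42, d=38}
  after event 5 (t=31: INC a by 13): {a=55, d=38}
  after event 6 (t=32: INC a by 1): {a=56, d=38}
  after event 7 (t=38: INC d by 12): {a=56, d=50}
  after event 8 (t=41: DEC a by 5): {a=51, d=50}
  after event 9 (t=44: DEL d): {a=51}
  after event 10 (t=45: SET c = -17): {a=51, c=-17}
  after event 11 (t=46: SET c = 19): {a=51, c=19}

Answer: {a=51, c=19}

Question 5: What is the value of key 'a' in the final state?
Track key 'a' through all 11 events:
  event 1 (t=9: SET a = 37): a (absent) -> 37
  event 2 (t=14: SET d = -8): a unchanged
  event 3 (t=17: INC a by 5): a 37 -> 42
  event 4 (t=22: SET d = 38): a unchanged
  event 5 (t=31: INC a by 13): a 42 -> 55
  event 6 (t=32: INC a by 1): a 55 -> 56
  event 7 (t=38: INC d by 12): a unchanged
  event 8 (t=41: DEC a by 5): a 56 -> 51
  event 9 (t=44: DEL d): a unchanged
  event 10 (t=45: SET c = -17): a unchanged
  event 11 (t=46: SET c = 19): a unchanged
Final: a = 51

Answer: 51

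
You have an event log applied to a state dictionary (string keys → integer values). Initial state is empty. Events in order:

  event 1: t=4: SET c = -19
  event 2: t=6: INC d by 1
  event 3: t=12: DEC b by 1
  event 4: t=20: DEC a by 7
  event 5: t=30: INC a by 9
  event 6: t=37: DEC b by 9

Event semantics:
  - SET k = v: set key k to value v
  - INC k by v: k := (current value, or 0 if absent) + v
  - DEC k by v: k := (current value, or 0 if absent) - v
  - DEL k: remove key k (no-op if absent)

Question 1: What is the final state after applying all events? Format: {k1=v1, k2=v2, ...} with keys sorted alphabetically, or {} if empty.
Answer: {a=2, b=-10, c=-19, d=1}

Derivation:
  after event 1 (t=4: SET c = -19): {c=-19}
  after event 2 (t=6: INC d by 1): {c=-19, d=1}
  after event 3 (t=12: DEC b by 1): {b=-1, c=-19, d=1}
  after event 4 (t=20: DEC a by 7): {a=-7, b=-1, c=-19, d=1}
  after event 5 (t=30: INC a by 9): {a=2, b=-1, c=-19, d=1}
  after event 6 (t=37: DEC b by 9): {a=2, b=-10, c=-19, d=1}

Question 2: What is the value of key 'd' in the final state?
Track key 'd' through all 6 events:
  event 1 (t=4: SET c = -19): d unchanged
  event 2 (t=6: INC d by 1): d (absent) -> 1
  event 3 (t=12: DEC b by 1): d unchanged
  event 4 (t=20: DEC a by 7): d unchanged
  event 5 (t=30: INC a by 9): d unchanged
  event 6 (t=37: DEC b by 9): d unchanged
Final: d = 1

Answer: 1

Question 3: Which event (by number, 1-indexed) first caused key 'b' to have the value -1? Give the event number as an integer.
Answer: 3

Derivation:
Looking for first event where b becomes -1:
  event 3: b (absent) -> -1  <-- first match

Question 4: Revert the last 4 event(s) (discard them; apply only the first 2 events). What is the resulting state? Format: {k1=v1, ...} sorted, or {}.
Answer: {c=-19, d=1}

Derivation:
Keep first 2 events (discard last 4):
  after event 1 (t=4: SET c = -19): {c=-19}
  after event 2 (t=6: INC d by 1): {c=-19, d=1}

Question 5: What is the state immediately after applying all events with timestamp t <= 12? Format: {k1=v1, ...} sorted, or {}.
Apply events with t <= 12 (3 events):
  after event 1 (t=4: SET c = -19): {c=-19}
  after event 2 (t=6: INC d by 1): {c=-19, d=1}
  after event 3 (t=12: DEC b by 1): {b=-1, c=-19, d=1}

Answer: {b=-1, c=-19, d=1}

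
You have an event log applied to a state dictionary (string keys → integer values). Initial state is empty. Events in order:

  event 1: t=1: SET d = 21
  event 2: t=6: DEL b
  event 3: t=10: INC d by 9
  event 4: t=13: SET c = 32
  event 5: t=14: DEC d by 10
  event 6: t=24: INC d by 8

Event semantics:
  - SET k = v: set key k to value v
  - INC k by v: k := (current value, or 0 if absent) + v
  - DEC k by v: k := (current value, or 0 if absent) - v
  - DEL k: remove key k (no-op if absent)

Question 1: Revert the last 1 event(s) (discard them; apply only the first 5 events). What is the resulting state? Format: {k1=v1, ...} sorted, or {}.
Answer: {c=32, d=20}

Derivation:
Keep first 5 events (discard last 1):
  after event 1 (t=1: SET d = 21): {d=21}
  after event 2 (t=6: DEL b): {d=21}
  after event 3 (t=10: INC d by 9): {d=30}
  after event 4 (t=13: SET c = 32): {c=32, d=30}
  after event 5 (t=14: DEC d by 10): {c=32, d=20}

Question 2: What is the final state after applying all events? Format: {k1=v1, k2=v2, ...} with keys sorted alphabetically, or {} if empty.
  after event 1 (t=1: SET d = 21): {d=21}
  after event 2 (t=6: DEL b): {d=21}
  after event 3 (t=10: INC d by 9): {d=30}
  after event 4 (t=13: SET c = 32): {c=32, d=30}
  after event 5 (t=14: DEC d by 10): {c=32, d=20}
  after event 6 (t=24: INC d by 8): {c=32, d=28}

Answer: {c=32, d=28}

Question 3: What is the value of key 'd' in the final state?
Answer: 28

Derivation:
Track key 'd' through all 6 events:
  event 1 (t=1: SET d = 21): d (absent) -> 21
  event 2 (t=6: DEL b): d unchanged
  event 3 (t=10: INC d by 9): d 21 -> 30
  event 4 (t=13: SET c = 32): d unchanged
  event 5 (t=14: DEC d by 10): d 30 -> 20
  event 6 (t=24: INC d by 8): d 20 -> 28
Final: d = 28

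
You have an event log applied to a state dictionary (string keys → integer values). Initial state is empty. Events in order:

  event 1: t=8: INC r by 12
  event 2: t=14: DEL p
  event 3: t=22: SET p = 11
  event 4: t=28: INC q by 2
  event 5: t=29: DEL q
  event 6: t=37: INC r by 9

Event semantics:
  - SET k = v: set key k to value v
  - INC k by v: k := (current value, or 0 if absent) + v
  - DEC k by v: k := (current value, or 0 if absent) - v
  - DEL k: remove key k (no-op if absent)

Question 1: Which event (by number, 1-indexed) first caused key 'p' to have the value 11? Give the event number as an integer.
Looking for first event where p becomes 11:
  event 3: p (absent) -> 11  <-- first match

Answer: 3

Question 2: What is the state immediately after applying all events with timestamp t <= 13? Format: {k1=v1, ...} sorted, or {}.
Answer: {r=12}

Derivation:
Apply events with t <= 13 (1 events):
  after event 1 (t=8: INC r by 12): {r=12}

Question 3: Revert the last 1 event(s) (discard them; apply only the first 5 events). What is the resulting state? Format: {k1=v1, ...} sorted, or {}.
Answer: {p=11, r=12}

Derivation:
Keep first 5 events (discard last 1):
  after event 1 (t=8: INC r by 12): {r=12}
  after event 2 (t=14: DEL p): {r=12}
  after event 3 (t=22: SET p = 11): {p=11, r=12}
  after event 4 (t=28: INC q by 2): {p=11, q=2, r=12}
  after event 5 (t=29: DEL q): {p=11, r=12}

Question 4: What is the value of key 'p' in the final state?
Track key 'p' through all 6 events:
  event 1 (t=8: INC r by 12): p unchanged
  event 2 (t=14: DEL p): p (absent) -> (absent)
  event 3 (t=22: SET p = 11): p (absent) -> 11
  event 4 (t=28: INC q by 2): p unchanged
  event 5 (t=29: DEL q): p unchanged
  event 6 (t=37: INC r by 9): p unchanged
Final: p = 11

Answer: 11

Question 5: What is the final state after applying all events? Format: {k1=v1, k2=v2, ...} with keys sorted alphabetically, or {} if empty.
  after event 1 (t=8: INC r by 12): {r=12}
  after event 2 (t=14: DEL p): {r=12}
  after event 3 (t=22: SET p = 11): {p=11, r=12}
  after event 4 (t=28: INC q by 2): {p=11, q=2, r=12}
  after event 5 (t=29: DEL q): {p=11, r=12}
  after event 6 (t=37: INC r by 9): {p=11, r=21}

Answer: {p=11, r=21}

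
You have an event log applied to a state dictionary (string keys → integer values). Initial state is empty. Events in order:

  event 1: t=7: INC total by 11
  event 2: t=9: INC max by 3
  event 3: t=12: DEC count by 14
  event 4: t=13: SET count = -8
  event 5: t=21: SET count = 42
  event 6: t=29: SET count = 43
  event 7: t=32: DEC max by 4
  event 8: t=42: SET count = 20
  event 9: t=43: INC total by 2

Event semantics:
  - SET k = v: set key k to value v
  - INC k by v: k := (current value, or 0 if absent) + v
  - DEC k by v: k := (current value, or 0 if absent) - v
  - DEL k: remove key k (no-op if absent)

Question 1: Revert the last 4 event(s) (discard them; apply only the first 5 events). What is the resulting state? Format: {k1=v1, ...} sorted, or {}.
Keep first 5 events (discard last 4):
  after event 1 (t=7: INC total by 11): {total=11}
  after event 2 (t=9: INC max by 3): {max=3, total=11}
  after event 3 (t=12: DEC count by 14): {count=-14, max=3, total=11}
  after event 4 (t=13: SET count = -8): {count=-8, max=3, total=11}
  after event 5 (t=21: SET count = 42): {count=42, max=3, total=11}

Answer: {count=42, max=3, total=11}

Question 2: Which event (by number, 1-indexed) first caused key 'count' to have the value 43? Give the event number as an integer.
Looking for first event where count becomes 43:
  event 3: count = -14
  event 4: count = -8
  event 5: count = 42
  event 6: count 42 -> 43  <-- first match

Answer: 6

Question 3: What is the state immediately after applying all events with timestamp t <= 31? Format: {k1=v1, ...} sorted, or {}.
Answer: {count=43, max=3, total=11}

Derivation:
Apply events with t <= 31 (6 events):
  after event 1 (t=7: INC total by 11): {total=11}
  after event 2 (t=9: INC max by 3): {max=3, total=11}
  after event 3 (t=12: DEC count by 14): {count=-14, max=3, total=11}
  after event 4 (t=13: SET count = -8): {count=-8, max=3, total=11}
  after event 5 (t=21: SET count = 42): {count=42, max=3, total=11}
  after event 6 (t=29: SET count = 43): {count=43, max=3, total=11}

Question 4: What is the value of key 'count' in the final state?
Answer: 20

Derivation:
Track key 'count' through all 9 events:
  event 1 (t=7: INC total by 11): count unchanged
  event 2 (t=9: INC max by 3): count unchanged
  event 3 (t=12: DEC count by 14): count (absent) -> -14
  event 4 (t=13: SET count = -8): count -14 -> -8
  event 5 (t=21: SET count = 42): count -8 -> 42
  event 6 (t=29: SET count = 43): count 42 -> 43
  event 7 (t=32: DEC max by 4): count unchanged
  event 8 (t=42: SET count = 20): count 43 -> 20
  event 9 (t=43: INC total by 2): count unchanged
Final: count = 20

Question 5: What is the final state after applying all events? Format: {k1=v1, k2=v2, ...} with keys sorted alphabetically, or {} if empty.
Answer: {count=20, max=-1, total=13}

Derivation:
  after event 1 (t=7: INC total by 11): {total=11}
  after event 2 (t=9: INC max by 3): {max=3, total=11}
  after event 3 (t=12: DEC count by 14): {count=-14, max=3, total=11}
  after event 4 (t=13: SET count = -8): {count=-8, max=3, total=11}
  after event 5 (t=21: SET count = 42): {count=42, max=3, total=11}
  after event 6 (t=29: SET count = 43): {count=43, max=3, total=11}
  after event 7 (t=32: DEC max by 4): {count=43, max=-1, total=11}
  after event 8 (t=42: SET count = 20): {count=20, max=-1, total=11}
  after event 9 (t=43: INC total by 2): {count=20, max=-1, total=13}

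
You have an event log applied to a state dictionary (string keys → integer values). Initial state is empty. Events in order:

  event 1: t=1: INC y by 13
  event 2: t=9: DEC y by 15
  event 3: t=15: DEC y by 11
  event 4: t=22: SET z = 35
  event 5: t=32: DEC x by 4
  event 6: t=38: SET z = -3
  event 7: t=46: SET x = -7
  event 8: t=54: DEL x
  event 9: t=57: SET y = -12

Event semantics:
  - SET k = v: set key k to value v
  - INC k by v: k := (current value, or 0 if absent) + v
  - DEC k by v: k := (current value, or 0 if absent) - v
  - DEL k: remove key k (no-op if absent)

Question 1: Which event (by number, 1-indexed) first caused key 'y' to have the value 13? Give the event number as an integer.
Looking for first event where y becomes 13:
  event 1: y (absent) -> 13  <-- first match

Answer: 1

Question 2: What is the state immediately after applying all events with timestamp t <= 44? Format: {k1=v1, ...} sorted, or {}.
Apply events with t <= 44 (6 events):
  after event 1 (t=1: INC y by 13): {y=13}
  after event 2 (t=9: DEC y by 15): {y=-2}
  after event 3 (t=15: DEC y by 11): {y=-13}
  after event 4 (t=22: SET z = 35): {y=-13, z=35}
  after event 5 (t=32: DEC x by 4): {x=-4, y=-13, z=35}
  after event 6 (t=38: SET z = -3): {x=-4, y=-13, z=-3}

Answer: {x=-4, y=-13, z=-3}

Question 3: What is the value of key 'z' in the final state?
Track key 'z' through all 9 events:
  event 1 (t=1: INC y by 13): z unchanged
  event 2 (t=9: DEC y by 15): z unchanged
  event 3 (t=15: DEC y by 11): z unchanged
  event 4 (t=22: SET z = 35): z (absent) -> 35
  event 5 (t=32: DEC x by 4): z unchanged
  event 6 (t=38: SET z = -3): z 35 -> -3
  event 7 (t=46: SET x = -7): z unchanged
  event 8 (t=54: DEL x): z unchanged
  event 9 (t=57: SET y = -12): z unchanged
Final: z = -3

Answer: -3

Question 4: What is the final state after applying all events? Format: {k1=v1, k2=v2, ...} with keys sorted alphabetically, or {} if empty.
Answer: {y=-12, z=-3}

Derivation:
  after event 1 (t=1: INC y by 13): {y=13}
  after event 2 (t=9: DEC y by 15): {y=-2}
  after event 3 (t=15: DEC y by 11): {y=-13}
  after event 4 (t=22: SET z = 35): {y=-13, z=35}
  after event 5 (t=32: DEC x by 4): {x=-4, y=-13, z=35}
  after event 6 (t=38: SET z = -3): {x=-4, y=-13, z=-3}
  after event 7 (t=46: SET x = -7): {x=-7, y=-13, z=-3}
  after event 8 (t=54: DEL x): {y=-13, z=-3}
  after event 9 (t=57: SET y = -12): {y=-12, z=-3}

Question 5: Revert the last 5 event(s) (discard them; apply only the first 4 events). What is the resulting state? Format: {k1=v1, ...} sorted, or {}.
Keep first 4 events (discard last 5):
  after event 1 (t=1: INC y by 13): {y=13}
  after event 2 (t=9: DEC y by 15): {y=-2}
  after event 3 (t=15: DEC y by 11): {y=-13}
  after event 4 (t=22: SET z = 35): {y=-13, z=35}

Answer: {y=-13, z=35}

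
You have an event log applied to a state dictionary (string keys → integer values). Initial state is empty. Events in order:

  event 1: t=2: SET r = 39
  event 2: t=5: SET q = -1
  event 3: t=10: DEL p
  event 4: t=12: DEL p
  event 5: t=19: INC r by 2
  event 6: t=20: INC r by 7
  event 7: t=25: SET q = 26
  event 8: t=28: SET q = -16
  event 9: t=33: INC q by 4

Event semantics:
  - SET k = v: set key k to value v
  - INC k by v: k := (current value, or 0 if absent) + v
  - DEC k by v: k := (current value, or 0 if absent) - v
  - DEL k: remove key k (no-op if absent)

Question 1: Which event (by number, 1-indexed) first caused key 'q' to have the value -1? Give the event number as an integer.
Looking for first event where q becomes -1:
  event 2: q (absent) -> -1  <-- first match

Answer: 2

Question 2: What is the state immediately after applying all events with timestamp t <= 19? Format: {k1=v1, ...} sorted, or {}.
Answer: {q=-1, r=41}

Derivation:
Apply events with t <= 19 (5 events):
  after event 1 (t=2: SET r = 39): {r=39}
  after event 2 (t=5: SET q = -1): {q=-1, r=39}
  after event 3 (t=10: DEL p): {q=-1, r=39}
  after event 4 (t=12: DEL p): {q=-1, r=39}
  after event 5 (t=19: INC r by 2): {q=-1, r=41}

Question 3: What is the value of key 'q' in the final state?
Track key 'q' through all 9 events:
  event 1 (t=2: SET r = 39): q unchanged
  event 2 (t=5: SET q = -1): q (absent) -> -1
  event 3 (t=10: DEL p): q unchanged
  event 4 (t=12: DEL p): q unchanged
  event 5 (t=19: INC r by 2): q unchanged
  event 6 (t=20: INC r by 7): q unchanged
  event 7 (t=25: SET q = 26): q -1 -> 26
  event 8 (t=28: SET q = -16): q 26 -> -16
  event 9 (t=33: INC q by 4): q -16 -> -12
Final: q = -12

Answer: -12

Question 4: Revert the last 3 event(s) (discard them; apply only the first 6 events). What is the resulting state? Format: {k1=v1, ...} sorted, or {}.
Keep first 6 events (discard last 3):
  after event 1 (t=2: SET r = 39): {r=39}
  after event 2 (t=5: SET q = -1): {q=-1, r=39}
  after event 3 (t=10: DEL p): {q=-1, r=39}
  after event 4 (t=12: DEL p): {q=-1, r=39}
  after event 5 (t=19: INC r by 2): {q=-1, r=41}
  after event 6 (t=20: INC r by 7): {q=-1, r=48}

Answer: {q=-1, r=48}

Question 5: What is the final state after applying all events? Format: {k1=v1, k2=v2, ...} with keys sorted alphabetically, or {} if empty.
  after event 1 (t=2: SET r = 39): {r=39}
  after event 2 (t=5: SET q = -1): {q=-1, r=39}
  after event 3 (t=10: DEL p): {q=-1, r=39}
  after event 4 (t=12: DEL p): {q=-1, r=39}
  after event 5 (t=19: INC r by 2): {q=-1, r=41}
  after event 6 (t=20: INC r by 7): {q=-1, r=48}
  after event 7 (t=25: SET q = 26): {q=26, r=48}
  after event 8 (t=28: SET q = -16): {q=-16, r=48}
  after event 9 (t=33: INC q by 4): {q=-12, r=48}

Answer: {q=-12, r=48}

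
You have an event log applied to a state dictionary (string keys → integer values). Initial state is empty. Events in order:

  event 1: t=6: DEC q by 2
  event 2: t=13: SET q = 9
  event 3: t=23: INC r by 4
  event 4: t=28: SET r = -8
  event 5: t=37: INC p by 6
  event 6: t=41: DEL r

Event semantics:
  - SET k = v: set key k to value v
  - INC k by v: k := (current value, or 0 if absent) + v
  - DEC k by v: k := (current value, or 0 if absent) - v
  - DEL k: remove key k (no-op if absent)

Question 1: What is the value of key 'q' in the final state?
Answer: 9

Derivation:
Track key 'q' through all 6 events:
  event 1 (t=6: DEC q by 2): q (absent) -> -2
  event 2 (t=13: SET q = 9): q -2 -> 9
  event 3 (t=23: INC r by 4): q unchanged
  event 4 (t=28: SET r = -8): q unchanged
  event 5 (t=37: INC p by 6): q unchanged
  event 6 (t=41: DEL r): q unchanged
Final: q = 9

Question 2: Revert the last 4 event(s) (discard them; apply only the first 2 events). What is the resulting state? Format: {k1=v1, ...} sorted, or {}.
Keep first 2 events (discard last 4):
  after event 1 (t=6: DEC q by 2): {q=-2}
  after event 2 (t=13: SET q = 9): {q=9}

Answer: {q=9}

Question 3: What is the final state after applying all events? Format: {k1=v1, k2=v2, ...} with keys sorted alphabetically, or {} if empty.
  after event 1 (t=6: DEC q by 2): {q=-2}
  after event 2 (t=13: SET q = 9): {q=9}
  after event 3 (t=23: INC r by 4): {q=9, r=4}
  after event 4 (t=28: SET r = -8): {q=9, r=-8}
  after event 5 (t=37: INC p by 6): {p=6, q=9, r=-8}
  after event 6 (t=41: DEL r): {p=6, q=9}

Answer: {p=6, q=9}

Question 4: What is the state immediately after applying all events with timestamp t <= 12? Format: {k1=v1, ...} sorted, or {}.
Apply events with t <= 12 (1 events):
  after event 1 (t=6: DEC q by 2): {q=-2}

Answer: {q=-2}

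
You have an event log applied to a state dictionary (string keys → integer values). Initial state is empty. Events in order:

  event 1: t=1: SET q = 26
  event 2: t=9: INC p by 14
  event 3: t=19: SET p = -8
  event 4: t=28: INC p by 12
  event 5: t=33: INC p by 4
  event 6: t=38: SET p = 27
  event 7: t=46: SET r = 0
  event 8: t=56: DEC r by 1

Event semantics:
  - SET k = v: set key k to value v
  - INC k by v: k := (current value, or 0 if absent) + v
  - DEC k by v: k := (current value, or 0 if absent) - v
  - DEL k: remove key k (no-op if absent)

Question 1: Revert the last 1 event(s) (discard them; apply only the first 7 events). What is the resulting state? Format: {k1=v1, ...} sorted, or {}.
Answer: {p=27, q=26, r=0}

Derivation:
Keep first 7 events (discard last 1):
  after event 1 (t=1: SET q = 26): {q=26}
  after event 2 (t=9: INC p by 14): {p=14, q=26}
  after event 3 (t=19: SET p = -8): {p=-8, q=26}
  after event 4 (t=28: INC p by 12): {p=4, q=26}
  after event 5 (t=33: INC p by 4): {p=8, q=26}
  after event 6 (t=38: SET p = 27): {p=27, q=26}
  after event 7 (t=46: SET r = 0): {p=27, q=26, r=0}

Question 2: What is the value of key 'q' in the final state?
Track key 'q' through all 8 events:
  event 1 (t=1: SET q = 26): q (absent) -> 26
  event 2 (t=9: INC p by 14): q unchanged
  event 3 (t=19: SET p = -8): q unchanged
  event 4 (t=28: INC p by 12): q unchanged
  event 5 (t=33: INC p by 4): q unchanged
  event 6 (t=38: SET p = 27): q unchanged
  event 7 (t=46: SET r = 0): q unchanged
  event 8 (t=56: DEC r by 1): q unchanged
Final: q = 26

Answer: 26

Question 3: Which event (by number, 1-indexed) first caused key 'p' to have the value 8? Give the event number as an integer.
Answer: 5

Derivation:
Looking for first event where p becomes 8:
  event 2: p = 14
  event 3: p = -8
  event 4: p = 4
  event 5: p 4 -> 8  <-- first match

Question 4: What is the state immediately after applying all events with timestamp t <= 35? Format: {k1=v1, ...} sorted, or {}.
Apply events with t <= 35 (5 events):
  after event 1 (t=1: SET q = 26): {q=26}
  after event 2 (t=9: INC p by 14): {p=14, q=26}
  after event 3 (t=19: SET p = -8): {p=-8, q=26}
  after event 4 (t=28: INC p by 12): {p=4, q=26}
  after event 5 (t=33: INC p by 4): {p=8, q=26}

Answer: {p=8, q=26}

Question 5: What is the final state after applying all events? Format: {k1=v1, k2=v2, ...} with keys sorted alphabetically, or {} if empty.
Answer: {p=27, q=26, r=-1}

Derivation:
  after event 1 (t=1: SET q = 26): {q=26}
  after event 2 (t=9: INC p by 14): {p=14, q=26}
  after event 3 (t=19: SET p = -8): {p=-8, q=26}
  after event 4 (t=28: INC p by 12): {p=4, q=26}
  after event 5 (t=33: INC p by 4): {p=8, q=26}
  after event 6 (t=38: SET p = 27): {p=27, q=26}
  after event 7 (t=46: SET r = 0): {p=27, q=26, r=0}
  after event 8 (t=56: DEC r by 1): {p=27, q=26, r=-1}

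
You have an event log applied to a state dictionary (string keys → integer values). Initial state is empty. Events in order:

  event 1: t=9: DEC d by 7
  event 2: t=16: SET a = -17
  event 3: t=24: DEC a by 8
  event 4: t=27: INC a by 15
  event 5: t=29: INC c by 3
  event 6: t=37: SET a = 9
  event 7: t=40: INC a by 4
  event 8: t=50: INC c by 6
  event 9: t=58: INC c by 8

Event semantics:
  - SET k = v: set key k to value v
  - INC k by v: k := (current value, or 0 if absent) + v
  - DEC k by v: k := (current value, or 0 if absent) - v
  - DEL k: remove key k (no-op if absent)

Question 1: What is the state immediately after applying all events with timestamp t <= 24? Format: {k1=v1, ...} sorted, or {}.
Apply events with t <= 24 (3 events):
  after event 1 (t=9: DEC d by 7): {d=-7}
  after event 2 (t=16: SET a = -17): {a=-17, d=-7}
  after event 3 (t=24: DEC a by 8): {a=-25, d=-7}

Answer: {a=-25, d=-7}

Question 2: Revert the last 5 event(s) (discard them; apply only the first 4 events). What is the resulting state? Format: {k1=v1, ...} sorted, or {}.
Answer: {a=-10, d=-7}

Derivation:
Keep first 4 events (discard last 5):
  after event 1 (t=9: DEC d by 7): {d=-7}
  after event 2 (t=16: SET a = -17): {a=-17, d=-7}
  after event 3 (t=24: DEC a by 8): {a=-25, d=-7}
  after event 4 (t=27: INC a by 15): {a=-10, d=-7}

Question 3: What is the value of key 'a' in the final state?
Answer: 13

Derivation:
Track key 'a' through all 9 events:
  event 1 (t=9: DEC d by 7): a unchanged
  event 2 (t=16: SET a = -17): a (absent) -> -17
  event 3 (t=24: DEC a by 8): a -17 -> -25
  event 4 (t=27: INC a by 15): a -25 -> -10
  event 5 (t=29: INC c by 3): a unchanged
  event 6 (t=37: SET a = 9): a -10 -> 9
  event 7 (t=40: INC a by 4): a 9 -> 13
  event 8 (t=50: INC c by 6): a unchanged
  event 9 (t=58: INC c by 8): a unchanged
Final: a = 13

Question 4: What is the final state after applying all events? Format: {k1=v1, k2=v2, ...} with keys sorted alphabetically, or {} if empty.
  after event 1 (t=9: DEC d by 7): {d=-7}
  after event 2 (t=16: SET a = -17): {a=-17, d=-7}
  after event 3 (t=24: DEC a by 8): {a=-25, d=-7}
  after event 4 (t=27: INC a by 15): {a=-10, d=-7}
  after event 5 (t=29: INC c by 3): {a=-10, c=3, d=-7}
  after event 6 (t=37: SET a = 9): {a=9, c=3, d=-7}
  after event 7 (t=40: INC a by 4): {a=13, c=3, d=-7}
  after event 8 (t=50: INC c by 6): {a=13, c=9, d=-7}
  after event 9 (t=58: INC c by 8): {a=13, c=17, d=-7}

Answer: {a=13, c=17, d=-7}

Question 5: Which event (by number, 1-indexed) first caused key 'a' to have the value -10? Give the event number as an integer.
Looking for first event where a becomes -10:
  event 2: a = -17
  event 3: a = -25
  event 4: a -25 -> -10  <-- first match

Answer: 4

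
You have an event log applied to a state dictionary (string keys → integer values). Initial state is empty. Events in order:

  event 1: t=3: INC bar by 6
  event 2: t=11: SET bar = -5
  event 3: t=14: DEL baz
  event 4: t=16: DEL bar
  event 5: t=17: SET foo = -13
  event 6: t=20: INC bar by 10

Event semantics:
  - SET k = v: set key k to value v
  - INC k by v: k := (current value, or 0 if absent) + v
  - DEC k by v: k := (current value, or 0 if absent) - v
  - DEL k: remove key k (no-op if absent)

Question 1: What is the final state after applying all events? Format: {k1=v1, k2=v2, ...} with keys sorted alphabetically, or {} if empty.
  after event 1 (t=3: INC bar by 6): {bar=6}
  after event 2 (t=11: SET bar = -5): {bar=-5}
  after event 3 (t=14: DEL baz): {bar=-5}
  after event 4 (t=16: DEL bar): {}
  after event 5 (t=17: SET foo = -13): {foo=-13}
  after event 6 (t=20: INC bar by 10): {bar=10, foo=-13}

Answer: {bar=10, foo=-13}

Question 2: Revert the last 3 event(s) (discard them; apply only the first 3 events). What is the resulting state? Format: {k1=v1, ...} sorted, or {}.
Answer: {bar=-5}

Derivation:
Keep first 3 events (discard last 3):
  after event 1 (t=3: INC bar by 6): {bar=6}
  after event 2 (t=11: SET bar = -5): {bar=-5}
  after event 3 (t=14: DEL baz): {bar=-5}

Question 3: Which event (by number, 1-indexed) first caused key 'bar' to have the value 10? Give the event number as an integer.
Answer: 6

Derivation:
Looking for first event where bar becomes 10:
  event 1: bar = 6
  event 2: bar = -5
  event 3: bar = -5
  event 4: bar = (absent)
  event 6: bar (absent) -> 10  <-- first match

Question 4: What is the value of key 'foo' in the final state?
Track key 'foo' through all 6 events:
  event 1 (t=3: INC bar by 6): foo unchanged
  event 2 (t=11: SET bar = -5): foo unchanged
  event 3 (t=14: DEL baz): foo unchanged
  event 4 (t=16: DEL bar): foo unchanged
  event 5 (t=17: SET foo = -13): foo (absent) -> -13
  event 6 (t=20: INC bar by 10): foo unchanged
Final: foo = -13

Answer: -13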